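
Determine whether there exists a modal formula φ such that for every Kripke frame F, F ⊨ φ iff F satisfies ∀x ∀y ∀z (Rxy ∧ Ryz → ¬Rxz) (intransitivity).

Any modally definable frame class is closed under surjective bounded morphisms.
The 5-cycle (worlds 0,1,2,3,4 with 0→1→2→3→4→0) is intransitive. Mapping every world to a single reflexive point • is a surjective bounded morphism; the reflexive point is not intransitive (R••∧R•• but R••).
So the class is not modally definable.

Not definable by any modal formula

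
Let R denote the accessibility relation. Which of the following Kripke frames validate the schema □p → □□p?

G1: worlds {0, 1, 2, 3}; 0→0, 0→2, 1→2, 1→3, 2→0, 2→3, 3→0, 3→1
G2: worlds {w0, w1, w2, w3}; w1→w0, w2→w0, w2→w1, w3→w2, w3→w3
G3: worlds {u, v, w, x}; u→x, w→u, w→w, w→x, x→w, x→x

none

The schema corresponds to transitivity: ∀x ∀y ∀z (Rxy ∧ Ryz → Rxz).
G1: fails — R02 and R23 but not R03.
G2: fails — Rw3w2 and Rw2w1 but not Rw3w1.
G3: fails — Rxw and Rwu but not Rxu.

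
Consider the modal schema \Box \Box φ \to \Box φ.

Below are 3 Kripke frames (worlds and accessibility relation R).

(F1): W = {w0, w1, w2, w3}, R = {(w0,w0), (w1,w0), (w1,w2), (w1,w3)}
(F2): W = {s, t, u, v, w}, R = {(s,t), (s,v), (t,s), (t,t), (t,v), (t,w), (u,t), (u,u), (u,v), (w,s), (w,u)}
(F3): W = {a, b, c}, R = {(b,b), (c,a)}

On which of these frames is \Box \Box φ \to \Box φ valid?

none

This is the axiom for density; its first-order frame correspondent is \forall x \forall y (Rxy \to \exists z (Rxz \wedge Rzy)).
(F1): fails — Rw1w2 but no z with Rw1z and Rzw2.
(F2): fails — Rws but no z with Rwz and Rzs.
(F3): fails — Rca but no z with Rcz and Rza.
Valid on no frame.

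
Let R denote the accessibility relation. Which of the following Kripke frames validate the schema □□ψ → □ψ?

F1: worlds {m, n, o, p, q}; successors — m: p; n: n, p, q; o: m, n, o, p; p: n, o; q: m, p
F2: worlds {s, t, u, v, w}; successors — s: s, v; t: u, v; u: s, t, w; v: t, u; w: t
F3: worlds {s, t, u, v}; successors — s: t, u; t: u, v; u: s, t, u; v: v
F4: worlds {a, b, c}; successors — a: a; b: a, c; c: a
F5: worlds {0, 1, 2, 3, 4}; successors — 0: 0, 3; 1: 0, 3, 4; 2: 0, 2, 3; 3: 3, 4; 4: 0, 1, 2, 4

F3, F5

This is the axiom for density; its first-order frame correspondent is ∀x ∀y (Rxy → ∃z (Rxz ∧ Rzy)).
F1: fails — Rqm but no z with Rqz and Rzm.
F2: fails — Rwt but no z with Rwz and Rzt.
F3: ✓.
F4: fails — Rbc but no z with Rbz and Rzc.
F5: ✓.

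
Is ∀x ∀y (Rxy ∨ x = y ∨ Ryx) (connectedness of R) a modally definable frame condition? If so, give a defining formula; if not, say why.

Any modally definable frame class is closed under disjoint unions.
Take 3 disjoint single-world reflexive frames: each is trivially connected, but their disjoint union has 3 worlds with no edge between distinct components, so it is not connected.
So the class is not modally definable.

No — not modally definable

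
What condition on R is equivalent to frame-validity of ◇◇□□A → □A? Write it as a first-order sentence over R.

∀x ∀y ∀z ((xR²y ∧ xRz) → ∃w (yR²w ∧ z = w))

This is a Sahlqvist (Geach-type) schema ◇^2□^2A → □^1◇^0A.
Minimal-valuation argument: fix x; take any y with xR^2y and any z with xR^1z. Set V(A) to the set of worlds R-reachable from y in exactly 2 steps. Then □^2A holds at y, so the antecedent holds at x; validity forces ◇^0A at z, giving a w with zR^0w and yR^2w.
First-order correspondent: ∀x ∀y ∀z ((xR²y ∧ xRz) → ∃w (yR²w ∧ z = w)).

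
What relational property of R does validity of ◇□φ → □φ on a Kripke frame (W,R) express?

the Euclidean property: ∀x ∀y ∀z (Rxy ∧ Rxz → Ryz)

This is frame-equivalent to ◇φ → □◇φ (substitute ¬φ for φ and contrapose).
Suppose ◇φ→□◇φ is valid. Take Rxy, Rxz and set V(φ)={y}. Then ◇φ at x, so □◇φ at x, so ◇φ at z, so some w with Rzw has φ; w=y, i.e. Rzy. By symmetry of the argument, Ryz.
Conversely, any frame satisfying ∀x ∀y ∀z (Rxy ∧ Rxz → Ryz) validates the schema.
So the correspondent is the Euclidean property.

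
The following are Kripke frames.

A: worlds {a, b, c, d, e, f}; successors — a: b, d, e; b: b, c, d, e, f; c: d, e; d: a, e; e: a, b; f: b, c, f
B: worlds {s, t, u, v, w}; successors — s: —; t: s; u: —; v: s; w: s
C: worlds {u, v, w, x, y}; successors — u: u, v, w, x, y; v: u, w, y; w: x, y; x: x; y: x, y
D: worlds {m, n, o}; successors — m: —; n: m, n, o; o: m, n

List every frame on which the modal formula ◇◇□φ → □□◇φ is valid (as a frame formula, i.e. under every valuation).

This is the axiom for a generalized confluence (Geach) condition; its first-order frame correspondent is ∀x ∀y ∀z ((xR²y ∧ xR²z) → ∃w (yRw ∧ zRw)).
A: fails — aR²c, aR²e but no w with cRw and eRw.
B: holds.
C: fails — uR²v, uR²x but no t with vRt and xRt.
D: fails — nR²m, nR²m but no w with mRw and mRw.

B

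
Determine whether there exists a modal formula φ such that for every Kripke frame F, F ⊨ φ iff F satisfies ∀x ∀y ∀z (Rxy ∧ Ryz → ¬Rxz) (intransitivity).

If a class were modally definable it would be closed under surjective bounded morphisms (Goldblatt–Thomason).
The 3-cycle (worlds 0,1,2 with 0→1→2→0) is intransitive. Mapping every world to a single reflexive point • is a surjective bounded morphism; the reflexive point is not intransitive (R••∧R•• but R••).
So no modal formula (or set of formulas) defines exactly the intransitive frames.

No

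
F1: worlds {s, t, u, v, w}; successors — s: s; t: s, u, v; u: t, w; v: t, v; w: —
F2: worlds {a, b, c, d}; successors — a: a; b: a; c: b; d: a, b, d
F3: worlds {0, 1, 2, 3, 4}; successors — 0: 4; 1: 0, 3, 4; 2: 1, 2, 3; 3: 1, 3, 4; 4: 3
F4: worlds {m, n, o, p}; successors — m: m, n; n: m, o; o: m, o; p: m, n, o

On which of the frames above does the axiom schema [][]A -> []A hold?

F4

Frame correspondent (Sahlqvist): forall x forall y (Rxy -> exists z (Rxz & Rzy)) — i.e. density.
F1: fails — Ruw but no z with Ruz and Rzw.
F2: fails — Rcb but no z with Rcz and Rzb.
F3: fails — R10 but no z with R1z and Rz0.
F4: ✓.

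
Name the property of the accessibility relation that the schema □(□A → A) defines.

Suppose □(□A→A) is valid. Take Rxy and set V(A)={w : Ryw}. Then at y, □A holds; since □(□A→A) at x, □A→A at y, so A at y, i.e. Ryy.
Conversely, any frame satisfying ∀x ∀y (Rxy → Ryy) validates the schema.
Frame condition: ∀x ∀y (Rxy → Ryy).

Shift-reflexivity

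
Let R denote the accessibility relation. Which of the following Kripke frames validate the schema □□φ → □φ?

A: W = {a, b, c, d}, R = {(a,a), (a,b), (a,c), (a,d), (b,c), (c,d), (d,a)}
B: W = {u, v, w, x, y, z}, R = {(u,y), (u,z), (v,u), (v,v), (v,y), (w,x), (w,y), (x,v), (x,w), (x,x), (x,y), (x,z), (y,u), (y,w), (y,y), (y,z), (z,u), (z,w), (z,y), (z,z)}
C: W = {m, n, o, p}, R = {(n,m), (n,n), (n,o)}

B, C

This is the axiom for density; its first-order frame correspondent is ∀x ∀y (Rxy → ∃z (Rxz ∧ Rzy)).
A: fails — Rbc but no z with Rbz and Rzc.
B: condition met.
C: condition met.
Valid on: B, C.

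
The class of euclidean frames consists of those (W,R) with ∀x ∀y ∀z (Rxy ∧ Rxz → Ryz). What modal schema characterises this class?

◇p → □◇p

A defining formula is ◇p → □◇p (the 5 axiom).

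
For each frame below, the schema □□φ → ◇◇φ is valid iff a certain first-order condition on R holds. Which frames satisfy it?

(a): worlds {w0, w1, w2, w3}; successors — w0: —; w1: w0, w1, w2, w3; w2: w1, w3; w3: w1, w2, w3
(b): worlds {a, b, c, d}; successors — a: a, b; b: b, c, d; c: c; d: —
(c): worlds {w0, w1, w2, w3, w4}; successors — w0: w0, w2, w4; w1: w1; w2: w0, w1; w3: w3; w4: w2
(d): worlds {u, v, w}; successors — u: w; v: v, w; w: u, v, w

(c), (d)

The schema corresponds to a generalized confluence (Geach) condition: ∀x ∃w (xR²w ∧ xR²w).
(a): fails — at w0 but no w with w0R²w and w0R²w.
(b): fails — at d but no w with dR²w and dR²w.
(c): holds.
(d): holds.
Valid on: (c), (d).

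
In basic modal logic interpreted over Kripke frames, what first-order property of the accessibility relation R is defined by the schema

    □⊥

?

emptiness of R: ∀x ∀y ¬Rxy

This is the Ver axiom.
It corresponds to emptiness of R: ∀x ∀y ¬Rxy.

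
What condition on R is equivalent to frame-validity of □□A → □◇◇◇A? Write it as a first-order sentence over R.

∀x ∀z (xRz → ∃w (xR²w ∧ zR³w))

This is a Sahlqvist (Geach-type) schema ◇^0□^2A → □^1◇^3A.
Minimal-valuation argument: fix x; take any y with xR^0y and any z with xR^1z. Set V(A) to the set of worlds R-reachable from y in exactly 2 steps. Then □^2A holds at y, so the antecedent holds at x; validity forces ◇^3A at z, giving a w with zR^3w and yR^2w.
First-order correspondent: ∀x ∀z (xRz → ∃w (xR²w ∧ zR³w)).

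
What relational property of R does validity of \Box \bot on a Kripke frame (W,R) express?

□⊥ is valid iff no world has any successor (otherwise □⊥ fails at any world with one).

emptiness of R: \forall x \forall y \neg Rxy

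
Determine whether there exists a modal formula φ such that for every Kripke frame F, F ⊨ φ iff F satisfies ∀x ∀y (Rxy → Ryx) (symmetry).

Definable; q → □◇q defines it

This is a Sahlqvist condition; the B axiom q → □◇q defines it.
Suppose q→□◇q is valid. Take Rxy and set V(q)={x}. Then q at x, so □◇q at x, so ◇q at y, so some z with Ryz has q; z=x, i.e. Ryx.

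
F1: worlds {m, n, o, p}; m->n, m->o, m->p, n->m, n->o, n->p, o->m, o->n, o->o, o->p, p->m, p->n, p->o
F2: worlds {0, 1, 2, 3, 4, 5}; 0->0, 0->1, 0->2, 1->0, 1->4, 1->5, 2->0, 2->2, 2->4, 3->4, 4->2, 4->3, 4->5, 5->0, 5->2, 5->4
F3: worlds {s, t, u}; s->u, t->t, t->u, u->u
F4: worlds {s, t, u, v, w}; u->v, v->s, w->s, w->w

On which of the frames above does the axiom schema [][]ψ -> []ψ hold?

F1, F3

The schema corresponds to density: forall x forall y (Rxy -> exists z (Rxz & Rzy)).
F1: holds.
F2: fails — R34 but no z with R3z and Rz4.
F3: holds.
F4: fails — Ruv but no z with Ruz and Rzv.
Valid on: F1, F3.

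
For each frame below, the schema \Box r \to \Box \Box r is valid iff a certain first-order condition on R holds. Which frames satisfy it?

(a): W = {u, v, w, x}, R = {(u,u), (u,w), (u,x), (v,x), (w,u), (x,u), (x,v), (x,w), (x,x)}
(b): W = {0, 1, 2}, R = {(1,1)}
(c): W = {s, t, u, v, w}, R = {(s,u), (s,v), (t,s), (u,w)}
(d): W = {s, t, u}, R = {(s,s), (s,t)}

Frame correspondent (Sahlqvist): \forall x \forall y \forall z (Rxy \wedge Ryz \to Rxz) — i.e. transitivity.
(a): fails — Rwu and Ruw but not Rww.
(b): satisfies the condition.
(c): fails — Rsu and Ruw but not Rsw.
(d): satisfies the condition.
Valid on: (b), (d).

(b), (d)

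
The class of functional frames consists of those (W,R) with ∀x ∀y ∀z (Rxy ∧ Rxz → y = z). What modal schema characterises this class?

The condition is partial functionality. The CD schema ◇r → □r defines it.
Suppose ◇r→□r is valid. Take Rxy, Rxz and set V(r)={y}. Then ◇r at x, so □r at x, so r at z, i.e. z=y.

◇r → □r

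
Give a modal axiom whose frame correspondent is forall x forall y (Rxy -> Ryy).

This is shift-reflexivity; the standard corresponding axiom is T□: □(□r → r).
Suppose □(□r→r) is valid. Take Rxy and set V(r)={w : Ryw}. Then at y, □r holds; since □(□r→r) at x, □r→r at y, so r at y, i.e. Ryy.

□(□r → r)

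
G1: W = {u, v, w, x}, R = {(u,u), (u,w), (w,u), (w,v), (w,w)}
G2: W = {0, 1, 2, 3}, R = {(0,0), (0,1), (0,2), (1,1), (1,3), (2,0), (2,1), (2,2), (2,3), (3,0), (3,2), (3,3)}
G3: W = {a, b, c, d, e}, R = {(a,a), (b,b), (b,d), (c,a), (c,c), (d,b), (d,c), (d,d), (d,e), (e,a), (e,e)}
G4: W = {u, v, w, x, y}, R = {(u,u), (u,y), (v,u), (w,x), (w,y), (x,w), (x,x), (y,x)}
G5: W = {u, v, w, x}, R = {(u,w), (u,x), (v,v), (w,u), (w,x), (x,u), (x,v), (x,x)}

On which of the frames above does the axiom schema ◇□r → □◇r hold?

G2

This is the axiom for convergence; its first-order frame correspondent is ∀x ∀y ∀z (Rxy ∧ Rxz → ∃w (Ryw ∧ Rzw)).
G1: fails — Rww and Rwv but w and v have no common successor.
G2: condition met.
G3: fails — Rdc and Rdb but c and b have no common successor.
G4: fails — Ruu and Ruy but u and y have no common successor.
G5: fails — Rxu and Rxv but u and v have no common successor.
Valid on: G2.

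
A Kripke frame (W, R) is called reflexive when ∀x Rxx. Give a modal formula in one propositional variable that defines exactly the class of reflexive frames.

□r → r

The condition is reflexivity. The T schema □r → r defines it.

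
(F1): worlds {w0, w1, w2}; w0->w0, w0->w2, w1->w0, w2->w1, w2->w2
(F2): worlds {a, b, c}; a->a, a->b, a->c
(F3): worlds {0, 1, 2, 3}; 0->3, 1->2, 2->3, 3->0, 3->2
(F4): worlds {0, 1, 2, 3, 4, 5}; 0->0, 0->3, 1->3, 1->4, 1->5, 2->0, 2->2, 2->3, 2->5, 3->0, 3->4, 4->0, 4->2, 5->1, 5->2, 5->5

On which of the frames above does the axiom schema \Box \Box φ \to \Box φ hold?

(F1), (F2)

Frame correspondent (Sahlqvist): \forall x \forall y (Rxy \to \exists z (Rxz \wedge Rzy)) — i.e. density.
(F1): condition met.
(F2): condition met.
(F3): fails — R32 but no z with R3z and Rz2.
(F4): fails — R34 but no z with R3z and Rz4.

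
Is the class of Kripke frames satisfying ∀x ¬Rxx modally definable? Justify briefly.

Modal frame validity is preserved under surjective bounded morphisms.
The 5-cycle (worlds s,t,u,v,w with s→t→u→v→w→s) is irreflexive, and the map sending every world to a single reflexive point • is a surjective bounded morphism (forth: every edge maps to (•,•); back: every world has a successor). So any modal formula valid on the 5-cycle is also valid on the reflexive point, which is not irreflexive.
So the class is not modally definable.

Not modally definable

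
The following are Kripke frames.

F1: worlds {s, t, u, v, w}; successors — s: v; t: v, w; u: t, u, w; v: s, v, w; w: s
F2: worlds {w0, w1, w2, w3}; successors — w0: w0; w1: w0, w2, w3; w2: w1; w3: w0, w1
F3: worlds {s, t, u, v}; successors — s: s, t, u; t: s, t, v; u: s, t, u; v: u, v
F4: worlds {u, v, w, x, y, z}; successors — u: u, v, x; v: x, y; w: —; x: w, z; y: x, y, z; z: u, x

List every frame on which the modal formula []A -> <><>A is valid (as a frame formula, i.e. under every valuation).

Frame correspondent (Sahlqvist): forall x exists w (xRw & x R^2 w) — i.e. a generalized confluence (Geach) condition.
F1: fails — at w but no w* with wRw* and wR²w*.
F2: fails — at w2 but no w with w2Rw and w2R²w.
F3: ✓.
F4: fails — at w but no t with wRt and wR²t.

F3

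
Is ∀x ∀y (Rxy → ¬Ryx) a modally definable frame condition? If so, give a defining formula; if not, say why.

If a class were modally definable it would be closed under surjective bounded morphisms (Goldblatt–Thomason).
The 3-cycle (worlds 0,1,2 with 0→1→2→0) is asymmetric. Mapping every world to a single reflexive point • is a surjective bounded morphism, and the reflexive point is not asymmetric (R•• but asymmetry requires ¬R••).
Hence asymmetry is not modally definable.

Not definable by any modal formula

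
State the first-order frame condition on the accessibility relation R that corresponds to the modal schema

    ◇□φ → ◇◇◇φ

This is a Sahlqvist (Geach-type) schema ◇^1□^1φ → □^0◇^3φ.
First-order correspondent: ∀x ∀y (xRy → ∃w (yRw ∧ xR³w)).

∀x ∀y (xRy → ∃w (yRw ∧ xR³w))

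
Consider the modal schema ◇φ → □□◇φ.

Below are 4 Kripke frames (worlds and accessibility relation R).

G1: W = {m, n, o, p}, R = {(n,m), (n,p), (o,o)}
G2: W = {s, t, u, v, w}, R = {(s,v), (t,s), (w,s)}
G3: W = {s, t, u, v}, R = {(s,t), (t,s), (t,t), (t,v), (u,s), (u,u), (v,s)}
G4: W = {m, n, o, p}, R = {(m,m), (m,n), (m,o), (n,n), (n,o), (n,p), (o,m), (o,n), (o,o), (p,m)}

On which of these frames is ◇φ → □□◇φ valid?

Frame correspondent (Sahlqvist): ∀x ∀y ∀z ((xRy ∧ xR²z) → ∃w (y = w ∧ zRw)) — i.e. a generalized confluence (Geach) condition.
G1: condition met.
G2: fails — tRs, tR²v but no w* with s=w* and vRw*.
G3: fails — sRt, sR²v but no w with t=w and vRw.
G4: fails — mRm, mR²n but no w with m=w and nRw.
Valid on: G1.

G1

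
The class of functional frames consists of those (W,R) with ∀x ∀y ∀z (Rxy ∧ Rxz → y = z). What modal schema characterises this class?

◇s → □s

A defining formula is ◇s → □s (the CD axiom).
Suppose ◇s→□s is valid. Take Rxy, Rxz and set V(s)={y}. Then ◇s at x, so □s at x, so s at z, i.e. z=y.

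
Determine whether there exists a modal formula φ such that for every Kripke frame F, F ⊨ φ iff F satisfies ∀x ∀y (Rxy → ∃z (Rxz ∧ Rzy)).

Yes, by □□r → □r

Yes: it is density, defined by the C4 schema □□r → □r.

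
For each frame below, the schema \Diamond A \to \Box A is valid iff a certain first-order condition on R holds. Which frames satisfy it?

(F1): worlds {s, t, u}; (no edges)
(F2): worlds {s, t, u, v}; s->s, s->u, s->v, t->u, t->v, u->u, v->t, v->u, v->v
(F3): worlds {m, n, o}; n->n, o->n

(F1), (F3)

This is the axiom for partial functionality; its first-order frame correspondent is \forall x \forall y \forall z (Rxy \wedge Rxz \to y = z).
(F1): satisfies the condition.
(F2): fails — s sees both s and u.
(F3): satisfies the condition.
Valid on: (F1), (F3).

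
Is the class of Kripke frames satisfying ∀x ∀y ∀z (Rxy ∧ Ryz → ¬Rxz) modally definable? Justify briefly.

Not definable by any modal formula

Modal frame validity is preserved under surjective bounded morphisms.
The 3-cycle (worlds w0,w1,w2 with w0→w1→w2→w0) is intransitive. Mapping every world to a single reflexive point • is a surjective bounded morphism; the reflexive point is not intransitive (R••∧R•• but R••).
So no modal formula (or set of formulas) defines exactly the intransitive frames.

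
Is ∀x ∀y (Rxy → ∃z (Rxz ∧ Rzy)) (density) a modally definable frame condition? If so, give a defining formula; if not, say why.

Yes — defined by □□r → □r

The condition is density. A defining modal formula is □□r → □r.
Suppose □□r→□r is valid. Take Rxy and set V(r)={w : xR²w}. Then □□r at x, so □r at x, so r at y, i.e. ∃z(Rxz∧Rzy).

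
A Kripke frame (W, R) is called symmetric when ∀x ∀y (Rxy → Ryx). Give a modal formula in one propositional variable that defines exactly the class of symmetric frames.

s → □◇s

This is symmetry; the standard corresponding axiom is B: s → □◇s.
Suppose s→□◇s is valid. Take Rxy and set V(s)={x}. Then s at x, so □◇s at x, so ◇s at y, so some z with Ryz has s; z=x, i.e. Ryx.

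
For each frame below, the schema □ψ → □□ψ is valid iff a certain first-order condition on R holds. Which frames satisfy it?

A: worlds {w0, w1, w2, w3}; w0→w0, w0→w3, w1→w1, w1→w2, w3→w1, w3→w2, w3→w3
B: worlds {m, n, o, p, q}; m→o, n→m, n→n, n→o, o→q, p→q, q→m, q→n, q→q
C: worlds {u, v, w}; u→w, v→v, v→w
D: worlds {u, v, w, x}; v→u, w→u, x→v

C

This is the axiom for transitivity; its first-order frame correspondent is ∀x ∀y ∀z (Rxy ∧ Ryz → Rxz).
A: fails — Rw0w3 and Rw3w1 but not Rw0w1.
B: fails — Rno and Roq but not Rnq.
C: holds.
D: fails — Rxv and Rvu but not Rxu.
Valid on: C.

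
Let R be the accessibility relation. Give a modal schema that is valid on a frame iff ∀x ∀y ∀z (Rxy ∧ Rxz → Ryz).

◇s → □◇s

A defining formula is ◇s → □◇s (the 5 axiom).
Suppose ◇s→□◇s is valid. Take Rxy, Rxz and set V(s)={y}. Then ◇s at x, so □◇s at x, so ◇s at z, so some w with Rzw has s; w=y, i.e. Rzy. By symmetry of the argument, Ryz.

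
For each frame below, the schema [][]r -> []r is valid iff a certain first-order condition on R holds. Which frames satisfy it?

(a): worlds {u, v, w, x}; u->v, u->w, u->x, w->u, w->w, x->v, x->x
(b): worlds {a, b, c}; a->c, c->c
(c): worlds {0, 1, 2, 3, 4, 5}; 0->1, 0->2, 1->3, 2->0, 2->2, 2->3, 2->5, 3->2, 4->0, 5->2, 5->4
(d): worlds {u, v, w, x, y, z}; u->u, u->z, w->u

(a), (b), (d)

This is the axiom for density; its first-order frame correspondent is forall x forall y (Rxy -> exists z (Rxz & Rzy)).
(a): holds.
(b): holds.
(c): fails — R01 but no z with R0z and Rz1.
(d): holds.
Valid on: (a), (b), (d).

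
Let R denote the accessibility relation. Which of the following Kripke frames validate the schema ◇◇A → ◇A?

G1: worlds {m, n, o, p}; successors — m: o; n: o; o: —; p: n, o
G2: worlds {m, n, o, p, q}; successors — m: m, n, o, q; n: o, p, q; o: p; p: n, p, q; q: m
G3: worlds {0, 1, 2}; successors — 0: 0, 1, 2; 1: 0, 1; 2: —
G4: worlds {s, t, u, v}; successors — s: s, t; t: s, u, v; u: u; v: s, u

G1

The schema corresponds to transitivity: ∀x ∀y ∀z (Rxy ∧ Ryz → Rxz).
G1: holds.
G2: fails — Rop and Rpn but not Ron.
G3: fails — R10 and R02 but not R12.
G4: fails — Rts and Rst but not Rtt.
Valid on: G1.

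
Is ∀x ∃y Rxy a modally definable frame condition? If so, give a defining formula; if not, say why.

Yes — defined by □r → ◇r

The condition is seriality. A defining modal formula is □r → ◇r.
Suppose □r→◇r is valid. At any x set V(r)=W. Then □r at x, so ◇r at x, so x has a successor.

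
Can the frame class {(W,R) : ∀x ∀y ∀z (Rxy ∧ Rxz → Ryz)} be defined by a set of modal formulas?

Definable; ◇q → □◇q defines it

The condition is the Euclidean property. A defining modal formula is ◇q → □◇q.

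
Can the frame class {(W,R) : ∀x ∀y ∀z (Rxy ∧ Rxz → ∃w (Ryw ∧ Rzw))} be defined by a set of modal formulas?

Yes: it is convergence, defined by the .2 schema ◇□r → □◇r.
Suppose ◇□r→□◇r is valid. Take Rxy, Rxz and set V(r)={w : Ryw}. Then □r at y so ◇□r at x, so □◇r at x, so ◇r at z, giving w with Rzw and Ryw.

Definable; ◇□r → □◇r defines it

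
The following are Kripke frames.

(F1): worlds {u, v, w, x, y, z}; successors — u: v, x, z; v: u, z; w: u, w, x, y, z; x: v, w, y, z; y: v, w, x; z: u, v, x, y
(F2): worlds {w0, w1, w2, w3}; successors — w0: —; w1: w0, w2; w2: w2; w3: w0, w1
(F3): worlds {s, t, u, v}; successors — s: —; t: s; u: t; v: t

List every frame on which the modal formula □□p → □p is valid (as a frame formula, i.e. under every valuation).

The schema corresponds to density: ∀x ∀y (Rxy → ∃z (Rxz ∧ Rzy)).
(F1): ✓.
(F2): fails — Rw1w0 but no z with Rw1z and Rzw0.
(F3): fails — Rvt but no z with Rvz and Rzt.

(F1)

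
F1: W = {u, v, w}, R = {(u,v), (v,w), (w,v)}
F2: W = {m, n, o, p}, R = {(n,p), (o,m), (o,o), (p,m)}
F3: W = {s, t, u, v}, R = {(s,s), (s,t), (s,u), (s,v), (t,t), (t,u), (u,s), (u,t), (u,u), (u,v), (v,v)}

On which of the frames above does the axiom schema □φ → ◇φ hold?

This is the axiom for seriality; its first-order frame correspondent is ∀x ∃y Rxy.
F1: satisfies the condition.
F2: fails — world m has no successor.
F3: satisfies the condition.
Valid on: F1, F3.

F1, F3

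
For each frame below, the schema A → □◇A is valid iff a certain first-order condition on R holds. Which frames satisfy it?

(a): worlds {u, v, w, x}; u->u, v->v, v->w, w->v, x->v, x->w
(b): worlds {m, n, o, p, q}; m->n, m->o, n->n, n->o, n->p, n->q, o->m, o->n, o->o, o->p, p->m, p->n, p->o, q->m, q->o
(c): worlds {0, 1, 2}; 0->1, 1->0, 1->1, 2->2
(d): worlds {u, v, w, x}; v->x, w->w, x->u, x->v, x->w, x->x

The schema corresponds to symmetry: ∀x ∀y (Rxy → Ryx).
(a): fails — Rxw but not Rwx.
(b): fails — Rpm but not Rmp.
(c): satisfies the condition.
(d): fails — Rxw but not Rwx.
Valid on: (c).

(c)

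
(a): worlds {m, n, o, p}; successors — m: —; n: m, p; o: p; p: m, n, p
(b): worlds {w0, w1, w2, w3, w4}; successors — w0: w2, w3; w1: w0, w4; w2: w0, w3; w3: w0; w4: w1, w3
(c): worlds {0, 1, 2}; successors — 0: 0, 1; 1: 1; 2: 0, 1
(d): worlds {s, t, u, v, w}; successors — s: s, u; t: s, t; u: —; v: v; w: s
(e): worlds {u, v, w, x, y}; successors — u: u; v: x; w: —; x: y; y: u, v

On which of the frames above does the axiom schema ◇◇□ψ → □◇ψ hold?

The schema corresponds to a generalized confluence (Geach) condition: ∀x ∀y ∀z ((xR²y ∧ xRz) → ∃w (yRw ∧ zRw)).
(a): fails — nR²m, nRm but no w with mRw and mRw.
(b): fails — w0R²w0, w0Rw3 but no w with w0Rw and w3Rw.
(c): ✓.
(d): fails — sR²s, sRu but no w* with sRw* and uRw*.
(e): fails — vR²y, vRx but no t with yRt and xRt.
Valid on: (c).

(c)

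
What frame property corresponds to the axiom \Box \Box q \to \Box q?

density: \forall x \forall y (Rxy \to \exists z (Rxz \wedge Rzy))

This schema is the C4 axiom.
Its frame correspondent is density — \forall x \forall y (Rxy \to \exists z (Rxz \wedge Rzy)).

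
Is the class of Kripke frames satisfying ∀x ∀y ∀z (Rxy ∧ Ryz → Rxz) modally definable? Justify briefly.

This is a Sahlqvist condition; the 4 axiom □r → □□r defines it.

Yes — defined by □r → □□r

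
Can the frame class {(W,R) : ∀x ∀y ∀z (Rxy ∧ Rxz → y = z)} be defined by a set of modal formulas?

The condition is partial functionality. A defining modal formula is ◇r → □r.

Definable; ◇r → □r defines it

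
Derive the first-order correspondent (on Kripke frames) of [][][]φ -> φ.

forall x exists w (x R^3 w & x = w)

This is a Sahlqvist (Geach-type) schema ◇^0□^3φ → □^0◇^0φ.
First-order correspondent: forall x exists w (x R^3 w & x = w).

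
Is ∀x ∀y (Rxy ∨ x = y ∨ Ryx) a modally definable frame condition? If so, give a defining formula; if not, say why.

Any modally definable frame class is closed under disjoint unions.
Take 2 disjoint single-world reflexive frames: each is trivially connected, but their disjoint union has 2 worlds with no edge between distinct components, so it is not connected.
So the class is not modally definable.

Not definable by any modal formula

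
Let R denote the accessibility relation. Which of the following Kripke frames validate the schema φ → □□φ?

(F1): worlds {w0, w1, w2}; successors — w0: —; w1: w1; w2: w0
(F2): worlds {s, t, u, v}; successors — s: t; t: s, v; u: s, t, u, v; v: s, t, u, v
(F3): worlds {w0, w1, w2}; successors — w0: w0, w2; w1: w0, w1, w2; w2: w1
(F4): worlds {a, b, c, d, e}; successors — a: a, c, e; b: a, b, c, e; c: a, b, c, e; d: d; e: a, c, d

(F1)

This is the axiom for a generalized confluence (Geach) condition; its first-order frame correspondent is ∀x ∀z (xR²z → ∃w (x = w ∧ z = w)).
(F1): ✓.
(F2): fails — sR²v but s ≠ v.
(F3): fails — w0R²w1 but w0 ≠ w1.
(F4): fails — aR²b but a ≠ b.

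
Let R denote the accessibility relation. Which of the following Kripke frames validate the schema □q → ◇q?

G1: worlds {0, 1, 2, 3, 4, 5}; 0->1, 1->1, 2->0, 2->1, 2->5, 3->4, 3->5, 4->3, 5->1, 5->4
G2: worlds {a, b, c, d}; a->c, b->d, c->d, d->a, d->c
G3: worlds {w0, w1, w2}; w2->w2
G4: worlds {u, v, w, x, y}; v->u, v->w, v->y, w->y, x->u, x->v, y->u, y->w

G1, G2

Frame correspondent (Sahlqvist): ∀x ∃y Rxy — i.e. seriality.
G1: satisfies the condition.
G2: satisfies the condition.
G3: fails — world w0 has no successor.
G4: fails — world u has no successor.
Valid on: G1, G2.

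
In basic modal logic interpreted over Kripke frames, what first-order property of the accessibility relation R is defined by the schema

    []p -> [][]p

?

This is the 4 axiom.
Its frame correspondent is transitivity — forall x forall y forall z (Rxy & Ryz -> Rxz).

transitivity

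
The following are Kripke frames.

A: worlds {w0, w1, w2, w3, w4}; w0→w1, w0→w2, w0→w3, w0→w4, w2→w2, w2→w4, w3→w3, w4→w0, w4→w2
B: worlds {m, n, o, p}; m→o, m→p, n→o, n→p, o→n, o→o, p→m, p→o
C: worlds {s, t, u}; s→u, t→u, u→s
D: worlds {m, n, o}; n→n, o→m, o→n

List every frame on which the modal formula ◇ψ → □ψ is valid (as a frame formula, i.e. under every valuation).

The schema corresponds to partial functionality: ∀x ∀y ∀z (Rxy ∧ Rxz → y = z).
A: fails — w0 sees both w1 and w2.
B: fails — m sees both o and p.
C: holds.
D: fails — o sees both m and n.
Valid on: C.

C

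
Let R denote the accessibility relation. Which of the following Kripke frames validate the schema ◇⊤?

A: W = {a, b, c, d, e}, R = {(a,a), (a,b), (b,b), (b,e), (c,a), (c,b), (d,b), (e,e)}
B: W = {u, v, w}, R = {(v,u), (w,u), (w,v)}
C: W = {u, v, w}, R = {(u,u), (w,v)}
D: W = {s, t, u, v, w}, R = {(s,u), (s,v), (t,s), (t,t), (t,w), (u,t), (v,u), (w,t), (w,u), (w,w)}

A, D

This is the axiom for seriality; its first-order frame correspondent is ∀x ∃y Rxy.
A: condition met.
B: fails — world u has no successor.
C: fails — world v has no successor.
D: condition met.
Valid on: A, D.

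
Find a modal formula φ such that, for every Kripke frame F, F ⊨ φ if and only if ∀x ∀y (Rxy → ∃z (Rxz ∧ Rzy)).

A defining formula is □□q → □q (the C4 axiom).

□□q → □q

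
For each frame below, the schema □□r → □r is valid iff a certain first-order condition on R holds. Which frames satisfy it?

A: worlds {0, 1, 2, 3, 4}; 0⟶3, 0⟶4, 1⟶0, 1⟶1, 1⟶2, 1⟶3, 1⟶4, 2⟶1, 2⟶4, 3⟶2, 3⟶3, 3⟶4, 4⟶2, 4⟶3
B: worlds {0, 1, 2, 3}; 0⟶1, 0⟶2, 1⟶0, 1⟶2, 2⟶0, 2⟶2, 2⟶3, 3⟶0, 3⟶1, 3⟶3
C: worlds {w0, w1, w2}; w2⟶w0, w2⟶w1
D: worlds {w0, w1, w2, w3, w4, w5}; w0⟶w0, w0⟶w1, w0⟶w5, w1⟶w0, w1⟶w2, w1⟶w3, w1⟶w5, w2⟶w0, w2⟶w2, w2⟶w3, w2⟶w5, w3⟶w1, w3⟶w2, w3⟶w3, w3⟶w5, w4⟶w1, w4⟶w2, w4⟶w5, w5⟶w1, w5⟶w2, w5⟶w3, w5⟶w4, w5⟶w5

A, D

Frame correspondent (Sahlqvist): ∀x ∀y (Rxy → ∃z (Rxz ∧ Rzy)) — i.e. density.
A: condition met.
B: fails — R01 but no z with R0z and Rz1.
C: fails — Rw2w0 but no z with Rw2z and Rzw0.
D: condition met.
Valid on: A, D.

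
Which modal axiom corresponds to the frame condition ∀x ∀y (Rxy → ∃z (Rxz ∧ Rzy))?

The condition is density. The C4 schema □□q → □q defines it.
Suppose □□q→□q is valid. Take Rxy and set V(q)={w : xR²w}. Then □□q at x, so □q at x, so q at y, i.e. ∃z(Rxz∧Rzy).

□□q → □q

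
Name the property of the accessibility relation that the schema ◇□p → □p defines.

This is frame-equivalent to ◇p → □◇p (substitute ¬p for p and contrapose).
Suppose ◇p→□◇p is valid. Take Rxy, Rxz and set V(p)={y}. Then ◇p at x, so □◇p at x, so ◇p at z, so some w with Rzw has p; w=y, i.e. Rzy. By symmetry of the argument, Ryz.

the Euclidean property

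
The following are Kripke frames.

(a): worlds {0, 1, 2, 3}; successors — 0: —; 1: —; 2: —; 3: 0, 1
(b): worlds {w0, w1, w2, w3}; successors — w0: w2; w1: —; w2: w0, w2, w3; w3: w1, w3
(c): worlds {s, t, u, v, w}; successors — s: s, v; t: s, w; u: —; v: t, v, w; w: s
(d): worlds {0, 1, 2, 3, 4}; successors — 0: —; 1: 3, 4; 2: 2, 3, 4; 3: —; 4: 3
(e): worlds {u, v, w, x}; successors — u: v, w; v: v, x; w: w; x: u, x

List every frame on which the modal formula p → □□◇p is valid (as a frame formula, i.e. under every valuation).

(a)

Frame correspondent (Sahlqvist): ∀x ∀z (xR²z → ∃w (x = w ∧ zRw)) — i.e. a generalized confluence (Geach) condition.
(a): ✓.
(b): fails — w0R²w0 but no w with w0=w and w0Rw.
(c): fails — sR²v but no w* with s=w* and vRw*.
(d): fails — 1R²3 but no w with 1=w and 3Rw.
(e): fails — uR²v but no t with u=t and vRt.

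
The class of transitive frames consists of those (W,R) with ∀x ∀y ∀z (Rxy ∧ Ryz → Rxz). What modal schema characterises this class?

A defining formula is □p → □□p (the 4 axiom).
Suppose □p→□□p is valid. Take Rxy, Ryz and set V(p)={w : Rxw}. Then □p at x, so □□p at x, so □p at y, so p at z, i.e. Rxz.

□p → □□p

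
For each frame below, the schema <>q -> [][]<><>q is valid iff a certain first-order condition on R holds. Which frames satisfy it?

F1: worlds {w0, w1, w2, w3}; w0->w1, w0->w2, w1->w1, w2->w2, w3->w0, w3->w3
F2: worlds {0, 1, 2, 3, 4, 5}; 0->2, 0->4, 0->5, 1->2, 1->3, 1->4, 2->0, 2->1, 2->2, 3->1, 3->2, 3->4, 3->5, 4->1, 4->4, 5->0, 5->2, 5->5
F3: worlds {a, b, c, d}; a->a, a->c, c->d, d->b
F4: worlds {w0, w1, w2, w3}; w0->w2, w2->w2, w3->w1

F4

The schema corresponds to a generalized confluence (Geach) condition: forall x forall y forall z ((xRy & x R^2 z) -> exists w (y = w & z R^2 w)).
F1: fails — w0Rw1, w0R²w2 but no w with w1=w and w2R²w.
F2: fails — 0R5, 0R²4 but no w with 5=w and 4R²w.
F3: fails — aRa, aR²c but no w with a=w and cR²w.
F4: holds.
Valid on: F4.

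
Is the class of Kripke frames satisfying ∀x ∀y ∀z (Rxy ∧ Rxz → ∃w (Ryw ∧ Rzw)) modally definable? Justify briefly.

Definable; ◇□p → □◇p defines it

Yes: it is convergence, defined by the .2 schema ◇□p → □◇p.
Suppose ◇□p→□◇p is valid. Take Rxy, Rxz and set V(p)={w : Ryw}. Then □p at y so ◇□p at x, so □◇p at x, so ◇p at z, giving w with Rzw and Ryw.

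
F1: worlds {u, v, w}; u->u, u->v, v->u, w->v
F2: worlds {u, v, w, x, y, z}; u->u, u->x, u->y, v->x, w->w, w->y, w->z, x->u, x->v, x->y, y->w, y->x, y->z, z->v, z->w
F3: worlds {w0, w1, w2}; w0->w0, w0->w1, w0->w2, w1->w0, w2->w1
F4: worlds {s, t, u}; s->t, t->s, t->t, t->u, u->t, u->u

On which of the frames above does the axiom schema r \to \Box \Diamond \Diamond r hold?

This is the axiom for a generalized confluence (Geach) condition; its first-order frame correspondent is \forall x \forall z (xRz \to \exists w (x = w \wedge z R^2 w)).
F1: fails — wRv but no t with w=t and vR²t.
F2: fails — vRx but no t with v=t and xR²t.
F3: condition met.
F4: condition met.
Valid on: F3, F4.

F3, F4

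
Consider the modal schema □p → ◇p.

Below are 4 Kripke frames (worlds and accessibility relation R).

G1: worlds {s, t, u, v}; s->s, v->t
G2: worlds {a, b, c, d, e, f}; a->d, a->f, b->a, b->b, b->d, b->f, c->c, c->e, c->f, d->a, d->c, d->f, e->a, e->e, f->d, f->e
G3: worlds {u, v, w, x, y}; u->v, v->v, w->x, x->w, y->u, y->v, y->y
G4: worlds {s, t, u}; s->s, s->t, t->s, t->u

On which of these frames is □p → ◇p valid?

G2, G3

This is the axiom for seriality; its first-order frame correspondent is ∀x ∃y Rxy.
G1: fails — world t has no successor.
G2: holds.
G3: holds.
G4: fails — world u has no successor.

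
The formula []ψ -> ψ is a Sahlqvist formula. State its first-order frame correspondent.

Suppose □ψ→ψ is valid. At any x set V(ψ)={w : Rxw}. Then □ψ holds at x, so ψ holds at x, i.e. Rxx.
Conversely, on a frame with reflexivity the schema holds at every world under every valuation.
Frame condition: forall x Rxx.

Reflexivity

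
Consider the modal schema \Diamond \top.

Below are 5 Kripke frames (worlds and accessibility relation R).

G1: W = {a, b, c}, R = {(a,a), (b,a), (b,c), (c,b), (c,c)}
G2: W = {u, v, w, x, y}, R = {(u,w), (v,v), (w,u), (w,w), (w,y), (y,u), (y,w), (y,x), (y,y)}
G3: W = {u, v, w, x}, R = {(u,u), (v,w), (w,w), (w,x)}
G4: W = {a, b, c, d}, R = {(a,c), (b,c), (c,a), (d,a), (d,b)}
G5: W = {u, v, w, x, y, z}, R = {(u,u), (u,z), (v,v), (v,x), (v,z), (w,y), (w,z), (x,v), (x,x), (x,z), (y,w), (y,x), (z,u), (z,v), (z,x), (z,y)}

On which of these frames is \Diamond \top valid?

G1, G4, G5

Frame correspondent (Sahlqvist): \forall x \exists y Rxy — i.e. seriality.
G1: ✓.
G2: fails — world x has no successor.
G3: fails — world x has no successor.
G4: ✓.
G5: ✓.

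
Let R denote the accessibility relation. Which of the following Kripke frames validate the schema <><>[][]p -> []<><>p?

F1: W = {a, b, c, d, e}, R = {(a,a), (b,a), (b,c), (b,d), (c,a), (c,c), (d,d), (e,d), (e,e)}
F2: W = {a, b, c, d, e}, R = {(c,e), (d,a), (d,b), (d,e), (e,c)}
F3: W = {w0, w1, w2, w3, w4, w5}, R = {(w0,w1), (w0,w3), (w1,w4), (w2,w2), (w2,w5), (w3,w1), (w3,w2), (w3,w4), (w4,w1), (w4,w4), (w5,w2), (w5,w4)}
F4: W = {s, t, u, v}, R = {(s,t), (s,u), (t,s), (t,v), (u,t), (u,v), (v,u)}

F3, F4

This is the axiom for a generalized confluence (Geach) condition; its first-order frame correspondent is forall x forall y forall z ((x R^2 y & xRz) -> exists w (y R^2 w & z R^2 w)).
F1: fails — bR²a, bRd but no w with aR²w and dR²w.
F2: fails — cR²c, cRe but no w with cR²w and eR²w.
F3: ✓.
F4: ✓.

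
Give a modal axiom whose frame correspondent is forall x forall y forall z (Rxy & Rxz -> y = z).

◇ψ → □ψ

The condition is partial functionality. The CD schema ◇ψ → □ψ defines it.
Suppose ◇ψ→□ψ is valid. Take Rxy, Rxz and set V(ψ)={y}. Then ◇ψ at x, so □ψ at x, so ψ at z, i.e. z=y.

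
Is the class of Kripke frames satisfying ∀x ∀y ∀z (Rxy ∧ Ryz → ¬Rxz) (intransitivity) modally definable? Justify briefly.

If a class were modally definable it would be closed under surjective bounded morphisms (Goldblatt–Thomason).
The 5-cycle (worlds s,t,u,v,w with s→t→u→v→w→s) is intransitive. Mapping every world to a single reflexive point • is a surjective bounded morphism; the reflexive point is not intransitive (R••∧R•• but R••).
Hence intransitivity is not modally definable.

No — not modally definable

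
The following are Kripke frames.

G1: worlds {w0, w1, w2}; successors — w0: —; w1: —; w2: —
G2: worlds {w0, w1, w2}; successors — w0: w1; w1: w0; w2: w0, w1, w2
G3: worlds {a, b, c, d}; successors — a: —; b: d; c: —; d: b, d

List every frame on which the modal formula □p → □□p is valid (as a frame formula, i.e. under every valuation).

G1

This is the axiom for transitivity; its first-order frame correspondent is ∀x ∀y ∀z (Rxy ∧ Ryz → Rxz).
G1: ✓.
G2: fails — Rw1w0 and Rw0w1 but not Rw1w1.
G3: fails — Rbd and Rdb but not Rbb.
Valid on: G1.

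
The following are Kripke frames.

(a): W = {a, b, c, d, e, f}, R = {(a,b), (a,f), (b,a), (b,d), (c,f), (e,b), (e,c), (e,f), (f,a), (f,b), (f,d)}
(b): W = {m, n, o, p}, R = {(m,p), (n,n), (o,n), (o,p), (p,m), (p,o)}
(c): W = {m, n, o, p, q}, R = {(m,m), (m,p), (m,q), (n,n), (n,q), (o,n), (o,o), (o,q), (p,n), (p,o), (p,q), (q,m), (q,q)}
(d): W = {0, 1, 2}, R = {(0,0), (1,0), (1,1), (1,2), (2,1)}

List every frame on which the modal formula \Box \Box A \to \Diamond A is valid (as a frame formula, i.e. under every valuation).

The schema corresponds to a generalized confluence (Geach) condition: \forall x \exists w (x R^2 w \wedge xRw).
(a): fails — at b but no w with bR²w and bRw.
(b): fails — at m but no w with mR²w and mRw.
(c): ✓.
(d): ✓.
Valid on: (c), (d).

(c), (d)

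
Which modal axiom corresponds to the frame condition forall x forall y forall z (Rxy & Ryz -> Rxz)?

□ψ → □□ψ

This is transitivity; the standard corresponding axiom is 4: □ψ → □□ψ.
Suppose □ψ→□□ψ is valid. Take Rxy, Ryz and set V(ψ)={w : Rxw}. Then □ψ at x, so □□ψ at x, so □ψ at y, so ψ at z, i.e. Rxz.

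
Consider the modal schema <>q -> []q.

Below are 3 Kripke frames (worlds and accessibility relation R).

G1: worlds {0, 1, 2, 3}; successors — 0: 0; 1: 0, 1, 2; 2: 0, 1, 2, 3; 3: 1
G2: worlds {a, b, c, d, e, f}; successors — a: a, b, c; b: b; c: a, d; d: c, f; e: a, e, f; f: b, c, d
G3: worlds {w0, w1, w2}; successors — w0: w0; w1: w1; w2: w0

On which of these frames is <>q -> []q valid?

G3

This is the axiom for partial functionality; its first-order frame correspondent is forall x forall y forall z (Rxy & Rxz -> y = z).
G1: fails — 1 sees both 0 and 1.
G2: fails — a sees both a and b.
G3: ✓.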